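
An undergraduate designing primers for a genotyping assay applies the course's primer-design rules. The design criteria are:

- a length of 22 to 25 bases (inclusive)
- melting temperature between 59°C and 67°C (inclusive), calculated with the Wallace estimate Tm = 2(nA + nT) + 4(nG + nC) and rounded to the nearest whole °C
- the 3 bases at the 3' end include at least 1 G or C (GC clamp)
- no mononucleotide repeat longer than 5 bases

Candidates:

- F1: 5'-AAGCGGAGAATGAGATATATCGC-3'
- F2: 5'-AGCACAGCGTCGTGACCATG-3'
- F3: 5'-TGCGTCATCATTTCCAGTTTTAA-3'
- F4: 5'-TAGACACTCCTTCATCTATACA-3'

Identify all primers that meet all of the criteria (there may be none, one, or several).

F1 (23 nt, A=9 T=4 G=7 C=3): length 23 ✓; Tm = 2·13 + 4·10 = 66°C ✓; 3' end CGC has 3 G/C ✓; longest run = 2 ✓ — passes.
F2 (20 nt, A=5 T=3 G=6 C=6): length 20, outside 22–25 ✗; Tm = 2·8 + 4·12 = 64°C ✓; 3' end ATG has 1 G/C ✓; longest run = 2 ✓ — fails.
F3 (23 nt, A=5 T=10 G=3 C=5): length 23 ✓; Tm = 2·15 + 4·8 = 62°C ✓; 3' end TAA has 0 G/C, need ≥1 ✗; longest run = 4 ✓ — fails.
F4 (22 nt, A=7 T=7 G=1 C=7): length 22 ✓; Tm = 2·14 + 4·8 = 60°C ✓; 3' end ACA has 1 G/C ✓; longest run = 2 ✓ — passes.

F1 and F4.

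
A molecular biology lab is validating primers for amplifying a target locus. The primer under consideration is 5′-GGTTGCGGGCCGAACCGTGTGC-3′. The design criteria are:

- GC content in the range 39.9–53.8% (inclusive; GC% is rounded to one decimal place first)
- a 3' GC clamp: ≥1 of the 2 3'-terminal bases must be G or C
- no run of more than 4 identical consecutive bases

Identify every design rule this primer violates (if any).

Fails: GC content.

Base counts: A=2, T=4, G=10, C=6 (length 22).
GC content: GC 16/22 = 72.7%, outside 39.9–53.8% ✗
GC clamp: 3' end GC has 2 G/C ✓
homopolymer run: longest run = 3 ✓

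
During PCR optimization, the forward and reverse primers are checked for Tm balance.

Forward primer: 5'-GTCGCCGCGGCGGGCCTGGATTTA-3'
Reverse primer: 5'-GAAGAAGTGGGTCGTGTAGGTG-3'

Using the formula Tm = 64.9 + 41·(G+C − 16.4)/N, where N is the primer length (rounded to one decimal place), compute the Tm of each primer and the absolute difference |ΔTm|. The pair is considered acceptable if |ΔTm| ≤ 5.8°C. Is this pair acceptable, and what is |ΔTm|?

Forward: G+C = 17, N = 24 → Tm = 64.9 + 41·(17 − 16.4)/24 = 65.9°C.
Reverse: G+C = 12, N = 22 → Tm = 64.9 + 41·(12 − 16.4)/22 = 56.7°C.
|ΔTm| = |65.9 − 56.7| = 9.2°C, > 5.8°C.

|ΔTm| = 9.2°C; the pair is not acceptable.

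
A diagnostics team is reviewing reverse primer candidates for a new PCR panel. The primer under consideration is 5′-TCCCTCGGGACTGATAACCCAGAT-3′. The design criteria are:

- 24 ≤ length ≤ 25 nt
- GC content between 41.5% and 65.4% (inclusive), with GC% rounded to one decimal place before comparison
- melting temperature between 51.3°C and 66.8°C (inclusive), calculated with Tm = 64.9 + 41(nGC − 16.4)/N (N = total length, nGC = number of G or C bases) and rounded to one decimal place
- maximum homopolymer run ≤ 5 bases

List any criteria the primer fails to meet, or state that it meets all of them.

Meets all criteria.

Base counts: A=6, T=5, G=5, C=8 (length 24).
length: length 24 ✓
GC content: GC 13/24 = 54.2% ✓
Tm: Tm = 64.9 + 41·(13 − 16.4)/24 = 59.1°C ✓
homopolymer run: longest run = 3 ✓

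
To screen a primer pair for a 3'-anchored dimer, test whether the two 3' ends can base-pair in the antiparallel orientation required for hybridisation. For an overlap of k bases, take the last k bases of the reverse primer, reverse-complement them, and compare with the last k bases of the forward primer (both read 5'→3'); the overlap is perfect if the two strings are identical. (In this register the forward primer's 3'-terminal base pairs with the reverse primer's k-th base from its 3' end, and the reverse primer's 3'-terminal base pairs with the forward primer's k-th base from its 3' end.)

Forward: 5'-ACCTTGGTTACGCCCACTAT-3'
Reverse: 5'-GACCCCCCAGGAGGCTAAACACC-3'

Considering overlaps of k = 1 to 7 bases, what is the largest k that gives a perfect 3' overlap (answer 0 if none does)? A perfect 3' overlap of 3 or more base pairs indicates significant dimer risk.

Longest perfect overlap: 0 complementary base pairs; below the dimer-risk threshold (threshold 3).

Last 7 bases (5'→3') — forward …CCACTAT, reverse …AAACACC.
Reverse complement of the reverse primer's last 7 bases: GGTGTTT; its first k bases are the reverse complement of the reverse primer's last k bases, so a perfect k-base overlap needs the forward primer's last k bases to equal them.
Comparing (forward last k vs required): k=1: T vs G ✗; k=2: AT vs GG ✗; k=3: TAT vs GGT ✗; k=4: CTAT vs GGTG ✗; k=5: ACTAT vs GGTGT ✗; k=6: CACTAT vs GGTGTT ✗; k=7: CCACTAT vs GGTGTTT ✗.
No overlap length from 1 to 7 is perfect, so the longest perfect 3' overlap is 0.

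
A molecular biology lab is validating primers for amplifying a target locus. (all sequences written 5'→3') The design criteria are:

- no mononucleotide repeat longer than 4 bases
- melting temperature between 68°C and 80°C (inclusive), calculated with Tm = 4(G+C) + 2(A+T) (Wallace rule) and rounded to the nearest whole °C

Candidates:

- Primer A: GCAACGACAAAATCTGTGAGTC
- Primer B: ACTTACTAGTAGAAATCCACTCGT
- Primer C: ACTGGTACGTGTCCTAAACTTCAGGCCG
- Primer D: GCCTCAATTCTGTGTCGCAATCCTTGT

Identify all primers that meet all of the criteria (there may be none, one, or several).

Primer A (22 nt, A=8 T=4 G=5 C=5): longest run = 4 ✓; Tm = 2·12 + 4·10 = 64°C, outside 68–80°C ✗ — fails.
Primer B (24 nt, A=8 T=7 G=3 C=6): longest run = 3 ✓; Tm = 2·15 + 4·9 = 66°C, outside 68–80°C ✗ — fails.
Primer C (28 nt, A=6 T=7 G=7 C=8): longest run = 3 ✓; Tm = 2·13 + 4·15 = 86°C, outside 68–80°C ✗ — fails.
Primer D (27 nt, A=4 T=10 G=5 C=8): longest run = 2 ✓; Tm = 2·14 + 4·13 = 80°C ✓ — passes.

Primer D only.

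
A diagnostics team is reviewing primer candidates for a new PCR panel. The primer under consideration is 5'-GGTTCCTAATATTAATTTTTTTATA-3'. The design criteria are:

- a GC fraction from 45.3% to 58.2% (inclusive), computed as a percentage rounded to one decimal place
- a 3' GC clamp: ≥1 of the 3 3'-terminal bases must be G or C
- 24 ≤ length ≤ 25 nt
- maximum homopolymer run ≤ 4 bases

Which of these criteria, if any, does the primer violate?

Fails: GC content, GC clamp, homopolymer run.

Base counts: A=7, T=14, G=2, C=2 (length 25).
GC content: GC 4/25 = 16.0%, outside 45.3–58.2% ✗
GC clamp: 3' end ATA has 0 G/C, need ≥1 ✗
length: length 25 ✓
homopolymer run: longest run = 7, exceeds 4 ✗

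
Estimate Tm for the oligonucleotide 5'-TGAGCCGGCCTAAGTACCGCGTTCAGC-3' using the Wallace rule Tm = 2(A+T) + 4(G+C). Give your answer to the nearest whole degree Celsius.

Base counts: A=5, T=5, G=8, C=9 (length 27).
Tm = 2·(5+5) + 4·(8+9) = 2·10 + 4·17 = 20 + 68 = 88°C.

88°C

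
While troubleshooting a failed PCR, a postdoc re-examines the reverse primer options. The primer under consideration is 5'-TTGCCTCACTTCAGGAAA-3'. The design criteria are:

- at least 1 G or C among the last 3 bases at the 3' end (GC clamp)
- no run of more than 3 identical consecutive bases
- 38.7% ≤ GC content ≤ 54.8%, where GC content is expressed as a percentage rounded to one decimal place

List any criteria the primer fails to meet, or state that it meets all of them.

Base counts: A=5, T=5, G=3, C=5 (length 18).
GC clamp: 3' end AAA has 0 G/C, need ≥1 ✗
homopolymer run: longest run = 3 ✓
GC content: GC 8/18 = 44.4% ✓

Fails: GC clamp.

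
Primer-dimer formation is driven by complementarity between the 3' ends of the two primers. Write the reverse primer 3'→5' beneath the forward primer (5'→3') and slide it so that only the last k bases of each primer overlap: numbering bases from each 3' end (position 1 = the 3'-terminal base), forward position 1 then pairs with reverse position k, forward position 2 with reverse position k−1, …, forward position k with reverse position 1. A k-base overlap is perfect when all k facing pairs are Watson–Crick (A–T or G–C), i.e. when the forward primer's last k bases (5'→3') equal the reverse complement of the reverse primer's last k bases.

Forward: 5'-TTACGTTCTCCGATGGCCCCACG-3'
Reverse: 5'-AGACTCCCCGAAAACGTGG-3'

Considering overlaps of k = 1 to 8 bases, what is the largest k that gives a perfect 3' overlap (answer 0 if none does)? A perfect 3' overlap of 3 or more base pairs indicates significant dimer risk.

Longest perfect overlap: 5 complementary base pairs; significant dimer risk (threshold 3).

Last 8 bases (5'→3') — forward …GCCCCACG, reverse …AAACGTGG.
Reverse complement of the reverse primer's last 8 bases: CCACGTTT; its first k bases are the reverse complement of the reverse primer's last k bases, so a perfect k-base overlap needs the forward primer's last k bases to equal them.
Comparing (forward last k vs required): k=1: G vs C ✗; k=2: CG vs CC ✗; k=3: ACG vs CCA ✗; k=4: CACG vs CCAC ✗; k=5: CCACG vs CCACG ✓; k=6: CCCACG vs CCACGT ✗; k=7: CCCCACG vs CCACGTT ✗; k=8: GCCCCACG vs CCACGTTT ✗.
Only k = 5 is perfect, so the longest perfect 3' overlap is 5.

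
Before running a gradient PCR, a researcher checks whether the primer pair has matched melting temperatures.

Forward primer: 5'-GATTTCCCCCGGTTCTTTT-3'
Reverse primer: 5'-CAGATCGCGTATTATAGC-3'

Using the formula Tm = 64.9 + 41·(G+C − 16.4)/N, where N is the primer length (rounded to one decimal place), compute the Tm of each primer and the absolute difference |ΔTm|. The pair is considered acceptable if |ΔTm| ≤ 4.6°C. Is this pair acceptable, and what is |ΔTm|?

Forward: G+C = 9, N = 19 → Tm = 64.9 + 41·(9 − 16.4)/19 = 48.9°C.
Reverse: G+C = 8, N = 18 → Tm = 64.9 + 41·(8 − 16.4)/18 = 45.8°C.
|ΔTm| = |48.9 − 45.8| = 3.1°C, ≤ 4.6°C.

|ΔTm| = 3.1°C; the pair is acceptable.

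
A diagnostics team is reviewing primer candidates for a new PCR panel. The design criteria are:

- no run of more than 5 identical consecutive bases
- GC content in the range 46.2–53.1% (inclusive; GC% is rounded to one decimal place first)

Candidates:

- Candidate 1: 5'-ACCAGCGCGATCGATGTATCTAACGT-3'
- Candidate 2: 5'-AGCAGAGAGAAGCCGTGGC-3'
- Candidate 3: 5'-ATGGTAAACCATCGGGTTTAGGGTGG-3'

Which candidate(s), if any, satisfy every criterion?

Candidate 1 and Candidate 3.

Candidate 1 (26 nt, A=7 T=6 G=6 C=7): longest run = 2 ✓; GC 13/26 = 50.0% ✓ — passes.
Candidate 2 (19 nt, A=6 T=1 G=8 C=4): longest run = 2 ✓; GC 12/19 = 63.2%, outside 46.2–53.1% ✗ — fails.
Candidate 3 (26 nt, A=6 T=7 G=10 C=3): longest run = 3 ✓; GC 13/26 = 50.0% ✓ — passes.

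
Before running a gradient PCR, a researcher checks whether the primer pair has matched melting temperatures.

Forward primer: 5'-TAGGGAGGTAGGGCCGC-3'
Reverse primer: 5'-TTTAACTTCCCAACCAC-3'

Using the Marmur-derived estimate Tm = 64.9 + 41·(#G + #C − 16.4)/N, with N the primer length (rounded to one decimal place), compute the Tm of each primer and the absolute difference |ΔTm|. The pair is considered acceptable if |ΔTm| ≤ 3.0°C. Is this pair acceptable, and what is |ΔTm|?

|ΔTm| = 12.1°C; the pair is not acceptable.

Forward: G+C = 12, N = 17 → Tm = 64.9 + 41·(12 − 16.4)/17 = 54.3°C.
Reverse: G+C = 7, N = 17 → Tm = 64.9 + 41·(7 − 16.4)/17 = 42.2°C.
|ΔTm| = |54.3 − 42.2| = 12.1°C, > 3.0°C.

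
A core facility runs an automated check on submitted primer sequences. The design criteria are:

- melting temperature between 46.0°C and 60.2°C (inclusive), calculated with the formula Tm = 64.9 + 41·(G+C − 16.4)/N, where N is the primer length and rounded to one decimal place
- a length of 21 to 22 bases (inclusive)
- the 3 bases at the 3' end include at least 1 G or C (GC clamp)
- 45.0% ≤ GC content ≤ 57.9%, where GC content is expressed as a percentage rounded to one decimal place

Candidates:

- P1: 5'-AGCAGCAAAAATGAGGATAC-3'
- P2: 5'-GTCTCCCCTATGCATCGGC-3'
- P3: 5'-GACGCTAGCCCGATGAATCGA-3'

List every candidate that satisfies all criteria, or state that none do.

P1 (20 nt, A=10 T=2 G=5 C=3): Tm = 64.9 + 41·(8 − 16.4)/20 = 47.7°C ✓; length 20, outside 21–22 ✗; 3' end TAC has 1 G/C ✓; GC 8/20 = 40.0%, outside 45.0–57.9% ✗ — fails.
P2 (19 nt, A=2 T=5 G=4 C=8): Tm = 64.9 + 41·(12 − 16.4)/19 = 55.4°C ✓; length 19, outside 21–22 ✗; 3' end GGC has 3 G/C ✓; GC 12/19 = 63.2%, outside 45.0–57.9% ✗ — fails.
P3 (21 nt, A=6 T=3 G=6 C=6): Tm = 64.9 + 41·(12 − 16.4)/21 = 56.3°C ✓; length 21 ✓; 3' end CGA has 2 G/C ✓; GC 12/21 = 57.1% ✓ — passes.

P3 only.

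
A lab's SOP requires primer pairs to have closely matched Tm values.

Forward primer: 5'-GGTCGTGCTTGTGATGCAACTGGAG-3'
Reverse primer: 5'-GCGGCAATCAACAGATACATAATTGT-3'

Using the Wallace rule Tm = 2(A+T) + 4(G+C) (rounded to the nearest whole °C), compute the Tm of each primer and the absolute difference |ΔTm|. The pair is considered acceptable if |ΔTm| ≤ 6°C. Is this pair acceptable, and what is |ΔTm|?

|ΔTm| = 6°C; the pair is acceptable.

Forward: A=4 T=7 G=10 C=4 → Tm = 2·11 + 4·14 = 78°C.
Reverse: A=10 T=6 G=5 C=5 → Tm = 2·16 + 4·10 = 72°C.
|ΔTm| = |78 − 72| = 6°C, ≤ 6°C.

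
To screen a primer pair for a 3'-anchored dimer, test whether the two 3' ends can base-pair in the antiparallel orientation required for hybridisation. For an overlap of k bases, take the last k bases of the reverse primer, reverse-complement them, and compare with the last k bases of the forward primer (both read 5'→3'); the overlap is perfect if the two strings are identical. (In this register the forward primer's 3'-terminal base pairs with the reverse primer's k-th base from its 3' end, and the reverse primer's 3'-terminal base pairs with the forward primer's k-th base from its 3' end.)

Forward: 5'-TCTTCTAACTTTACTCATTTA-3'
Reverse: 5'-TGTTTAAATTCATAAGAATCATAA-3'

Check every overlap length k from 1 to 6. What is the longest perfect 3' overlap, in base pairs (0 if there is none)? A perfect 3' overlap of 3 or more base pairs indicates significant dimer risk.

Last 6 bases (5'→3') — forward …CATTTA, reverse …TCATAA.
Reverse complement of the reverse primer's last 6 bases: TTATGA; its first k bases are the reverse complement of the reverse primer's last k bases, so a perfect k-base overlap needs the forward primer's last k bases to equal them.
Comparing (forward last k vs required): k=1: A vs T ✗; k=2: TA vs TT ✗; k=3: TTA vs TTA ✓; k=4: TTTA vs TTAT ✗; k=5: ATTTA vs TTATG ✗; k=6: CATTTA vs TTATGA ✗.
Only k = 3 is perfect, so the longest perfect 3' overlap is 3.

Longest perfect overlap: 3 complementary base pairs; significant dimer risk (threshold 3).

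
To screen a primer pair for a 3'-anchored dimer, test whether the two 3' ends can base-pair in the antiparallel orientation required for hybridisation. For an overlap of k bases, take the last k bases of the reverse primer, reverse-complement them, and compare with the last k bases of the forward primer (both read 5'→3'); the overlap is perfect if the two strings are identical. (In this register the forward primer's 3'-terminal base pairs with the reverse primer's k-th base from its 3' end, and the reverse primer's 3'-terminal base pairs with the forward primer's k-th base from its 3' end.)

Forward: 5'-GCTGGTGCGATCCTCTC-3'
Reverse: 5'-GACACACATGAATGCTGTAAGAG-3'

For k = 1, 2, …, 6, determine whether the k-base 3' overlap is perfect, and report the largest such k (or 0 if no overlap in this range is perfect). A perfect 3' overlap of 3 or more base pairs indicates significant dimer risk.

Last 6 bases (5'→3') — forward …CCTCTC, reverse …TAAGAG.
Reverse complement of the reverse primer's last 6 bases: CTCTTA; its first k bases are the reverse complement of the reverse primer's last k bases, so a perfect k-base overlap needs the forward primer's last k bases to equal them.
Comparing (forward last k vs required): k=1: C vs C ✓; k=2: TC vs CT ✗; k=3: CTC vs CTC ✓; k=4: TCTC vs CTCT ✗; k=5: CTCTC vs CTCTT ✗; k=6: CCTCTC vs CTCTTA ✗.
Perfect overlaps at k = 1, 3; the largest is 3.

Longest perfect overlap: 3 complementary base pairs; significant dimer risk (threshold 3).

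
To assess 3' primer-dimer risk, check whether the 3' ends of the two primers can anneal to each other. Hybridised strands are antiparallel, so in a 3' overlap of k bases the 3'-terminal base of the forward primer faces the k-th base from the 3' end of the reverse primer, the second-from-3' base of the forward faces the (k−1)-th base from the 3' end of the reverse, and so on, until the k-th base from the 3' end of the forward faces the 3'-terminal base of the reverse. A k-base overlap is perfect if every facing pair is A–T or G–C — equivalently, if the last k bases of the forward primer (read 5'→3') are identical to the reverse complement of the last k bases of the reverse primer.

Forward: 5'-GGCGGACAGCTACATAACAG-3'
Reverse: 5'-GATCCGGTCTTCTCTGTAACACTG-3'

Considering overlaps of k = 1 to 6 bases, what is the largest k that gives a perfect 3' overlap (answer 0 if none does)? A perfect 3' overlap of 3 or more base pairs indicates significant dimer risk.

Last 6 bases (5'→3') — forward …TAACAG, reverse …ACACTG.
Reverse complement of the reverse primer's last 6 bases: CAGTGT; its first k bases are the reverse complement of the reverse primer's last k bases, so a perfect k-base overlap needs the forward primer's last k bases to equal them.
Comparing (forward last k vs required): k=1: G vs C ✗; k=2: AG vs CA ✗; k=3: CAG vs CAG ✓; k=4: ACAG vs CAGT ✗; k=5: AACAG vs CAGTG ✗; k=6: TAACAG vs CAGTGT ✗.
Only k = 3 is perfect, so the longest perfect 3' overlap is 3.

Longest perfect overlap: 3 complementary base pairs; significant dimer risk (threshold 3).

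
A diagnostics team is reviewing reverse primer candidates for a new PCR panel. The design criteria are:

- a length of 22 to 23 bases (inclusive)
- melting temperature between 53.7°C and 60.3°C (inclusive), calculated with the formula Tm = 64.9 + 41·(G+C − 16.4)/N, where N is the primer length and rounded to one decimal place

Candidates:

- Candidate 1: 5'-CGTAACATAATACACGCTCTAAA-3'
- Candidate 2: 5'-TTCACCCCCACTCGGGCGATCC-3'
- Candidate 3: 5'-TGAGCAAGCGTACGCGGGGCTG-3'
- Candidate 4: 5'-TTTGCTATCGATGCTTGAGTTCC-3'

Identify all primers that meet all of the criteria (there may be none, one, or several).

None of the candidates satisfy all criteria.

Candidate 1 (23 nt, A=10 T=5 G=2 C=6): length 23 ✓; Tm = 64.9 + 41·(8 − 16.4)/23 = 49.9°C, outside 53.7–60.3°C ✗ — fails.
Candidate 2 (22 nt, A=3 T=4 G=4 C=11): length 22 ✓; Tm = 64.9 + 41·(15 − 16.4)/22 = 62.3°C, outside 53.7–60.3°C ✗ — fails.
Candidate 3 (22 nt, A=4 T=3 G=10 C=5): length 22 ✓; Tm = 64.9 + 41·(15 − 16.4)/22 = 62.3°C, outside 53.7–60.3°C ✗ — fails.
Candidate 4 (23 nt, A=3 T=10 G=5 C=5): length 23 ✓; Tm = 64.9 + 41·(10 − 16.4)/23 = 53.5°C, outside 53.7–60.3°C ✗ — fails.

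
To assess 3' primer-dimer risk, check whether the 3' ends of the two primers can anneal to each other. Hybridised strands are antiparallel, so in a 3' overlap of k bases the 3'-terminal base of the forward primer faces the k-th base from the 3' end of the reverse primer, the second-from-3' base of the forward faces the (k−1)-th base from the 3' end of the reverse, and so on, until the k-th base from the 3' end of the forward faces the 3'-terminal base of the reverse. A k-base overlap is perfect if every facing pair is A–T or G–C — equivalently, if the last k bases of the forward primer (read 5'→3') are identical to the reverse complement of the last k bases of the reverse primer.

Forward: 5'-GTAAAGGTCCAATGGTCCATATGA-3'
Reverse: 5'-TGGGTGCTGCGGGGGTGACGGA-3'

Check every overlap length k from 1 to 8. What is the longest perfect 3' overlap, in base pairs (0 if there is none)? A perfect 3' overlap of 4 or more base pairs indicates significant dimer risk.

Last 8 bases (5'→3') — forward …CCATATGA, reverse …GTGACGGA.
Reverse complement of the reverse primer's last 8 bases: TCCGTCAC; its first k bases are the reverse complement of the reverse primer's last k bases, so a perfect k-base overlap needs the forward primer's last k bases to equal them.
Comparing (forward last k vs required): k=1: A vs T ✗; k=2: GA vs TC ✗; k=3: TGA vs TCC ✗; k=4: ATGA vs TCCG ✗; k=5: TATGA vs TCCGT ✗; k=6: ATATGA vs TCCGTC ✗; k=7: CATATGA vs TCCGTCA ✗; k=8: CCATATGA vs TCCGTCAC ✗.
No overlap length from 1 to 8 is perfect, so the longest perfect 3' overlap is 0.

Longest perfect overlap: 0 complementary base pairs; below the dimer-risk threshold (threshold 4).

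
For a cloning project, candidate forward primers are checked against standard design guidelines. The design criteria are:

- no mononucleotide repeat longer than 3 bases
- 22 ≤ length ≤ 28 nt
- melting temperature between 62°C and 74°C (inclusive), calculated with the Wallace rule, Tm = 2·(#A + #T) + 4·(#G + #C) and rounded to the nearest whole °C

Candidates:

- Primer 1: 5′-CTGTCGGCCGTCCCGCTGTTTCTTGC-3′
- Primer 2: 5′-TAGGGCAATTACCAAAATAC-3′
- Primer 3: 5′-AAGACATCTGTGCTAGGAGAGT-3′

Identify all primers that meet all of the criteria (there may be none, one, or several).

Primer 1 (26 nt, A=0 T=9 G=7 C=10): longest run = 3 ✓; length 26 ✓; Tm = 2·9 + 4·17 = 86°C, outside 62–74°C ✗ — fails.
Primer 2 (20 nt, A=9 T=4 G=3 C=4): longest run = 4, exceeds 3 ✗; length 20, outside 22–28 ✗; Tm = 2·13 + 4·7 = 54°C, outside 62–74°C ✗ — fails.
Primer 3 (22 nt, A=7 T=5 G=7 C=3): longest run = 2 ✓; length 22 ✓; Tm = 2·12 + 4·10 = 64°C ✓ — passes.

Primer 3 only.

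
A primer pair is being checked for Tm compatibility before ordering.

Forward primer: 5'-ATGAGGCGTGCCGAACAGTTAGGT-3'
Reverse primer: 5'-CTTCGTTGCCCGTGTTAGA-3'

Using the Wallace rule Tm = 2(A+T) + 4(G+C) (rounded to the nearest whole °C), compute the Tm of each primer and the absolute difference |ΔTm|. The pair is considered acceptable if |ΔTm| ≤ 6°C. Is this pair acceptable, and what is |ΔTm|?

|ΔTm| = 16°C; the pair is not acceptable.

Forward: A=6 T=5 G=9 C=4 → Tm = 2·11 + 4·13 = 74°C.
Reverse: A=2 T=7 G=5 C=5 → Tm = 2·9 + 4·10 = 58°C.
|ΔTm| = |74 − 58| = 16°C, > 6°C.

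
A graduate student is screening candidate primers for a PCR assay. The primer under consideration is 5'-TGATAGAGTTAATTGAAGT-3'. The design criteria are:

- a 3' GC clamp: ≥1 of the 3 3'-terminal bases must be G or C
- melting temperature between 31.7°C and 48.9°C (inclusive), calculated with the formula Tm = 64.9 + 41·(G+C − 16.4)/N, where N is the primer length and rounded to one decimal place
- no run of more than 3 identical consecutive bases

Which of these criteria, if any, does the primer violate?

Base counts: A=7, T=7, G=5, C=0 (length 19).
GC clamp: 3' end AGT has 1 G/C ✓
Tm: Tm = 64.9 + 41·(5 − 16.4)/19 = 40.3°C ✓
homopolymer run: longest run = 2 ✓

Meets all criteria.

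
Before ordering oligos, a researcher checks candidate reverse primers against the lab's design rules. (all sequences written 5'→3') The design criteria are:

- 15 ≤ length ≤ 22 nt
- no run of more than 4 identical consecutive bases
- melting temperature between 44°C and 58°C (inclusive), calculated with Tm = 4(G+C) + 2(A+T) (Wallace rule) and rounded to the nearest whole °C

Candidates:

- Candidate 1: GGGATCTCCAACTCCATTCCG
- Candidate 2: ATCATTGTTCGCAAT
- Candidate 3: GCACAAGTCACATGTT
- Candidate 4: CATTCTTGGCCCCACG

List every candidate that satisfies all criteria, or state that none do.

Candidate 3 and Candidate 4.

Candidate 1 (21 nt, A=4 T=5 G=4 C=8): length 21 ✓; longest run = 3 ✓; Tm = 2·9 + 4·12 = 66°C, outside 44–58°C ✗ — fails.
Candidate 2 (15 nt, A=4 T=6 G=2 C=3): length 15 ✓; longest run = 2 ✓; Tm = 2·10 + 4·5 = 40°C, outside 44–58°C ✗ — fails.
Candidate 3 (16 nt, A=5 T=4 G=3 C=4): length 16 ✓; longest run = 2 ✓; Tm = 2·9 + 4·7 = 46°C ✓ — passes.
Candidate 4 (16 nt, A=2 T=4 G=3 C=7): length 16 ✓; longest run = 4 ✓; Tm = 2·6 + 4·10 = 52°C ✓ — passes.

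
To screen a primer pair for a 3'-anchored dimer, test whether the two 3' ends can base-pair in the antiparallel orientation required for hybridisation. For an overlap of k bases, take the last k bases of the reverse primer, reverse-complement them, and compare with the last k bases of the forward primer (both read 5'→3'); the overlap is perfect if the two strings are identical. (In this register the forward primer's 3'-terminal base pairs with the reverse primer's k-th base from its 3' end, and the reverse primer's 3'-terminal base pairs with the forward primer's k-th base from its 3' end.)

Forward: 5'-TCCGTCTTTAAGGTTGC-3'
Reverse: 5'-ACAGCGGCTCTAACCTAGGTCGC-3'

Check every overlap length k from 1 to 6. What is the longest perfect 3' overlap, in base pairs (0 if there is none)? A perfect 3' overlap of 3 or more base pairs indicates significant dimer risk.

Last 6 bases (5'→3') — forward …GGTTGC, reverse …GGTCGC.
Reverse complement of the reverse primer's last 6 bases: GCGACC; its first k bases are the reverse complement of the reverse primer's last k bases, so a perfect k-base overlap needs the forward primer's last k bases to equal them.
Comparing (forward last k vs required): k=1: C vs G ✗; k=2: GC vs GC ✓; k=3: TGC vs GCG ✗; k=4: TTGC vs GCGA ✗; k=5: GTTGC vs GCGAC ✗; k=6: GGTTGC vs GCGACC ✗.
Only k = 2 is perfect, so the longest perfect 3' overlap is 2.

Longest perfect overlap: 2 complementary base pairs; below the dimer-risk threshold (threshold 3).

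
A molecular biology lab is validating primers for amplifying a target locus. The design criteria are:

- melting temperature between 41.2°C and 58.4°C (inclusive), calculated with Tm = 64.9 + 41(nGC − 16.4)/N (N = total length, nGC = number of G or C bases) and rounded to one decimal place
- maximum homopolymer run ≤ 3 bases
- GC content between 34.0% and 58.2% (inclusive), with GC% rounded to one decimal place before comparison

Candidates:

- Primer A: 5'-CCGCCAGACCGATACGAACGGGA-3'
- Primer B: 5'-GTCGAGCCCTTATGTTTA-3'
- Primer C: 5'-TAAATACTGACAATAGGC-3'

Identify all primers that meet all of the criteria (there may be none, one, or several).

Primer B only.

Primer A (23 nt, A=7 T=1 G=7 C=8): Tm = 64.9 + 41·(15 − 16.4)/23 = 62.4°C, outside 41.2–58.4°C ✗; longest run = 3 ✓; GC 15/23 = 65.2%, outside 34.0–58.2% ✗ — fails.
Primer B (18 nt, A=3 T=7 G=4 C=4): Tm = 64.9 + 41·(8 − 16.4)/18 = 45.8°C ✓; longest run = 3 ✓; GC 8/18 = 44.4% ✓ — passes.
Primer C (18 nt, A=8 T=4 G=3 C=3): Tm = 64.9 + 41·(6 − 16.4)/18 = 41.2°C ✓; longest run = 3 ✓; GC 6/18 = 33.3%, outside 34.0–58.2% ✗ — fails.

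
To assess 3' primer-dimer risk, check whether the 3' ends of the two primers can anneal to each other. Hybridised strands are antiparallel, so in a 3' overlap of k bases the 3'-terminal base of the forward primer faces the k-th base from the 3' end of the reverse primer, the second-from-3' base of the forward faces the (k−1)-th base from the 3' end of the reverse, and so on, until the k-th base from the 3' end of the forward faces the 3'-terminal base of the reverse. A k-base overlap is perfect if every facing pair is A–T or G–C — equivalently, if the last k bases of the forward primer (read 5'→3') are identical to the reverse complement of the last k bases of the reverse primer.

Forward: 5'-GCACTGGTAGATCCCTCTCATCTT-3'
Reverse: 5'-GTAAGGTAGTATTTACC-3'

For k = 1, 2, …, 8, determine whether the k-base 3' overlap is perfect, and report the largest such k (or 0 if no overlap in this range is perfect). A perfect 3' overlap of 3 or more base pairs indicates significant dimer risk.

Longest perfect overlap: 0 complementary base pairs; below the dimer-risk threshold (threshold 3).

Last 8 bases (5'→3') — forward …CTCATCTT, reverse …TATTTACC.
Reverse complement of the reverse primer's last 8 bases: GGTAAATA; its first k bases are the reverse complement of the reverse primer's last k bases, so a perfect k-base overlap needs the forward primer's last k bases to equal them.
Comparing (forward last k vs required): k=1: T vs G ✗; k=2: TT vs GG ✗; k=3: CTT vs GGT ✗; k=4: TCTT vs GGTA ✗; k=5: ATCTT vs GGTAA ✗; k=6: CATCTT vs GGTAAA ✗; k=7: TCATCTT vs GGTAAAT ✗; k=8: CTCATCTT vs GGTAAATA ✗.
No overlap length from 1 to 8 is perfect, so the longest perfect 3' overlap is 0.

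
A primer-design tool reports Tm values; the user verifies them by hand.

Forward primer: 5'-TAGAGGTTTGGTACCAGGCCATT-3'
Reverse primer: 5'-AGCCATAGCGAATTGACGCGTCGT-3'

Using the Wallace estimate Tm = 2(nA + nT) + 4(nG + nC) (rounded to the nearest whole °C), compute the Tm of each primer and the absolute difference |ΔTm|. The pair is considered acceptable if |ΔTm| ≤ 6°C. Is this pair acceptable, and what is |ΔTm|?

|ΔTm| = 6°C; the pair is acceptable.

Forward: A=5 T=7 G=7 C=4 → Tm = 2·12 + 4·11 = 68°C.
Reverse: A=6 T=5 G=7 C=6 → Tm = 2·11 + 4·13 = 74°C.
|ΔTm| = |68 − 74| = 6°C, ≤ 6°C.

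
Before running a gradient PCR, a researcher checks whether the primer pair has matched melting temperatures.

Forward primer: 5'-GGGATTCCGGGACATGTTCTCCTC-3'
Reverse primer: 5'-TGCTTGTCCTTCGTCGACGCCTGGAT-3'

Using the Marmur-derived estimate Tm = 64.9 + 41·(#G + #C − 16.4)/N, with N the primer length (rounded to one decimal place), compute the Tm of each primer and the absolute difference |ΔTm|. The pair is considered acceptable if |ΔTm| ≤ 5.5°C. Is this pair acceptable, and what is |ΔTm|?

Forward: G+C = 14, N = 24 → Tm = 64.9 + 41·(14 − 16.4)/24 = 60.8°C.
Reverse: G+C = 15, N = 26 → Tm = 64.9 + 41·(15 − 16.4)/26 = 62.7°C.
|ΔTm| = |60.8 − 62.7| = 1.9°C, ≤ 5.5°C.

|ΔTm| = 1.9°C; the pair is acceptable.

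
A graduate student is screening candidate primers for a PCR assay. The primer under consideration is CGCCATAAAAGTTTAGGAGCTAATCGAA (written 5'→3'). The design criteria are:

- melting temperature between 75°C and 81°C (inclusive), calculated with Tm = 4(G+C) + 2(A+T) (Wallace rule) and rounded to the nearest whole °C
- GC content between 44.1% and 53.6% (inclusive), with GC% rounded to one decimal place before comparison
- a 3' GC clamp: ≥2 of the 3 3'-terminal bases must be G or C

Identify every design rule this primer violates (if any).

Base counts: A=11, T=6, G=6, C=5 (length 28).
Tm: Tm = 2·17 + 4·11 = 78°C ✓
GC content: GC 11/28 = 39.3%, outside 44.1–53.6% ✗
GC clamp: 3' end GAA has 1 G/C, need ≥2 ✗

Fails: GC content, GC clamp.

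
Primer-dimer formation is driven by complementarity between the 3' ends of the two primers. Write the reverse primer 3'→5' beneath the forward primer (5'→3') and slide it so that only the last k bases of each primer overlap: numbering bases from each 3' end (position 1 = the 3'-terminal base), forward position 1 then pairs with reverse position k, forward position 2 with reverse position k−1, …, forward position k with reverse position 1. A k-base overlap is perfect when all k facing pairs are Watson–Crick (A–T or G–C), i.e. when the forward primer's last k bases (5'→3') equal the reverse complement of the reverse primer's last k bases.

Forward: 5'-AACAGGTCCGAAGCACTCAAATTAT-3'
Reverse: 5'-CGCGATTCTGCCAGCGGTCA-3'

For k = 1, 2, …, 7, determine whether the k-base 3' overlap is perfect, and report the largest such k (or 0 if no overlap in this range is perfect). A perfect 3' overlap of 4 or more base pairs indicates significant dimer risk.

Last 7 bases (5'→3') — forward …AAATTAT, reverse …GCGGTCA.
Reverse complement of the reverse primer's last 7 bases: TGACCGC; its first k bases are the reverse complement of the reverse primer's last k bases, so a perfect k-base overlap needs the forward primer's last k bases to equal them.
Comparing (forward last k vs required): k=1: T vs T ✓; k=2: AT vs TG ✗; k=3: TAT vs TGA ✗; k=4: TTAT vs TGAC ✗; k=5: ATTAT vs TGACC ✗; k=6: AATTAT vs TGACCG ✗; k=7: AAATTAT vs TGACCGC ✗.
Only k = 1 is perfect, so the longest perfect 3' overlap is 1.

Longest perfect overlap: 1 complementary base pair; below the dimer-risk threshold (threshold 4).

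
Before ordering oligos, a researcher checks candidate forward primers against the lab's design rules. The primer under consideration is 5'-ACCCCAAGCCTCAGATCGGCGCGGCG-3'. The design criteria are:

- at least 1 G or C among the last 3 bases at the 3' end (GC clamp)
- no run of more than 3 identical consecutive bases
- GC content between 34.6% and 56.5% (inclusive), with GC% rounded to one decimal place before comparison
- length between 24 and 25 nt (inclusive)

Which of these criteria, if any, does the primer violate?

Fails: homopolymer run, GC content, length.

Base counts: A=5, T=2, G=8, C=11 (length 26).
GC clamp: 3' end GCG has 3 G/C ✓
homopolymer run: longest run = 4, exceeds 3 ✗
GC content: GC 19/26 = 73.1%, outside 34.6–56.5% ✗
length: length 26, outside 24–25 ✗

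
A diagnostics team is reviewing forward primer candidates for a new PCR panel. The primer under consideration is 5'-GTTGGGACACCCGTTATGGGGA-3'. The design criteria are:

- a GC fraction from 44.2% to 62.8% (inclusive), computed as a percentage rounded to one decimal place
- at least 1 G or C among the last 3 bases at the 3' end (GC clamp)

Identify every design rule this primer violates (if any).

Base counts: A=4, T=5, G=9, C=4 (length 22).
GC content: GC 13/22 = 59.1% ✓
GC clamp: 3' end GGA has 2 G/C ✓

Meets all criteria.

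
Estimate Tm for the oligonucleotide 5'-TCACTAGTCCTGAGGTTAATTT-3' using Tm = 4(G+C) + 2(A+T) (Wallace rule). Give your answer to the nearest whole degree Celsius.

60°C

Base counts: A=5, T=9, G=4, C=4 (length 22).
Tm = 2·(5+9) + 4·(4+4) = 2·14 + 4·8 = 28 + 32 = 60°C.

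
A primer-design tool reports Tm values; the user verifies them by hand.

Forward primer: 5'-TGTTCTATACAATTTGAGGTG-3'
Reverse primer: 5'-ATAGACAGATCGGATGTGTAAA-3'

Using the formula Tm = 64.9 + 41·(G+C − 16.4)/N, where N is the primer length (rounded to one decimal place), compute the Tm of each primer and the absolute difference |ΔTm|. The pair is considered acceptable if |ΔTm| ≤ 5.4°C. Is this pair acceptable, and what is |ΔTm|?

|ΔTm| = 2.7°C; the pair is acceptable.

Forward: G+C = 7, N = 21 → Tm = 64.9 + 41·(7 − 16.4)/21 = 46.5°C.
Reverse: G+C = 8, N = 22 → Tm = 64.9 + 41·(8 − 16.4)/22 = 49.2°C.
|ΔTm| = |46.5 − 49.2| = 2.7°C, ≤ 5.4°C.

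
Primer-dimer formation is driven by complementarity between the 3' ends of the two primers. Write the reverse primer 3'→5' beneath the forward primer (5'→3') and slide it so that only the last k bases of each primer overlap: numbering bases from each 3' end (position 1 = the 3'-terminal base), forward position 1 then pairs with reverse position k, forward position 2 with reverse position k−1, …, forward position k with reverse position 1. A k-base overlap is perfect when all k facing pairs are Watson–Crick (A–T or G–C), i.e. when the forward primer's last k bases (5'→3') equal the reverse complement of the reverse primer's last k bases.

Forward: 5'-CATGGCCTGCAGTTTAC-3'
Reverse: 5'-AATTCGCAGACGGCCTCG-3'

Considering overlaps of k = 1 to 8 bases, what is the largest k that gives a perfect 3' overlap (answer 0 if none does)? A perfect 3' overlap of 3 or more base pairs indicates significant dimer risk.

Longest perfect overlap: 1 complementary base pair; below the dimer-risk threshold (threshold 3).

Last 8 bases (5'→3') — forward …CAGTTTAC, reverse …CGGCCTCG.
Reverse complement of the reverse primer's last 8 bases: CGAGGCCG; its first k bases are the reverse complement of the reverse primer's last k bases, so a perfect k-base overlap needs the forward primer's last k bases to equal them.
Comparing (forward last k vs required): k=1: C vs C ✓; k=2: AC vs CG ✗; k=3: TAC vs CGA ✗; k=4: TTAC vs CGAG ✗; k=5: TTTAC vs CGAGG ✗; k=6: GTTTAC vs CGAGGC ✗; k=7: AGTTTAC vs CGAGGCC ✗; k=8: CAGTTTAC vs CGAGGCCG ✗.
Only k = 1 is perfect, so the longest perfect 3' overlap is 1.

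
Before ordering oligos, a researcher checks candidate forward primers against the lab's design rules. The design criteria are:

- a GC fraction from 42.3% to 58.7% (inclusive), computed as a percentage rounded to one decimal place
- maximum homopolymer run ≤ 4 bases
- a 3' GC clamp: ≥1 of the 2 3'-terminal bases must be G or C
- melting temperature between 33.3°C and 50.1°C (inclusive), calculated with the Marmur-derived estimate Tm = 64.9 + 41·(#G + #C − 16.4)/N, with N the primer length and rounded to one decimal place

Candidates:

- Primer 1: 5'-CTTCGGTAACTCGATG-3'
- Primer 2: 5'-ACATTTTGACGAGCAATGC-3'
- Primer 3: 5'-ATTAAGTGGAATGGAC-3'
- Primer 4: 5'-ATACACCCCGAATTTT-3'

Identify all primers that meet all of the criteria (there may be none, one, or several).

Primer 1 only.

Primer 1 (16 nt, A=3 T=5 G=4 C=4): GC 8/16 = 50.0% ✓; longest run = 2 ✓; 3' end TG has 1 G/C ✓; Tm = 64.9 + 41·(8 − 16.4)/16 = 43.4°C ✓ — passes.
Primer 2 (19 nt, A=6 T=5 G=4 C=4): GC 8/19 = 42.1%, outside 42.3–58.7% ✗; longest run = 4 ✓; 3' end GC has 2 G/C ✓; Tm = 64.9 + 41·(8 − 16.4)/19 = 46.8°C ✓ — fails.
Primer 3 (16 nt, A=6 T=4 G=5 C=1): GC 6/16 = 37.5%, outside 42.3–58.7% ✗; longest run = 2 ✓; 3' end AC has 1 G/C ✓; Tm = 64.9 + 41·(6 − 16.4)/16 = 38.3°C ✓ — fails.
Primer 4 (16 nt, A=5 T=5 G=1 C=5): GC 6/16 = 37.5%, outside 42.3–58.7% ✗; longest run = 4 ✓; 3' end TT has 0 G/C, need ≥1 ✗; Tm = 64.9 + 41·(6 − 16.4)/16 = 38.3°C ✓ — fails.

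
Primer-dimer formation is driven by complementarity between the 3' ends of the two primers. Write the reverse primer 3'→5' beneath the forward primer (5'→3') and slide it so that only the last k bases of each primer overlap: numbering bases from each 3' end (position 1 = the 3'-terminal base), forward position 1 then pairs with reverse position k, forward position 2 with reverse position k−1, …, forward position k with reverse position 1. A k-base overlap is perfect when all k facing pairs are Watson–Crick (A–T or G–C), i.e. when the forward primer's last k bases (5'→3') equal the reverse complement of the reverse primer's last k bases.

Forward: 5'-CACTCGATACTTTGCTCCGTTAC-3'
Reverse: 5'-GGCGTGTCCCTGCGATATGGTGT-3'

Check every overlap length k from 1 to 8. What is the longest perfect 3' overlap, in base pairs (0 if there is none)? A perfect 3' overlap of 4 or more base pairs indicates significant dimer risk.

Longest perfect overlap: 2 complementary base pairs; below the dimer-risk threshold (threshold 4).

Last 8 bases (5'→3') — forward …TCCGTTAC, reverse …TATGGTGT.
Reverse complement of the reverse primer's last 8 bases: ACACCATA; its first k bases are the reverse complement of the reverse primer's last k bases, so a perfect k-base overlap needs the forward primer's last k bases to equal them.
Comparing (forward last k vs required): k=1: C vs A ✗; k=2: AC vs AC ✓; k=3: TAC vs ACA ✗; k=4: TTAC vs ACAC ✗; k=5: GTTAC vs ACACC ✗; k=6: CGTTAC vs ACACCA ✗; k=7: CCGTTAC vs ACACCAT ✗; k=8: TCCGTTAC vs ACACCATA ✗.
Only k = 2 is perfect, so the longest perfect 3' overlap is 2.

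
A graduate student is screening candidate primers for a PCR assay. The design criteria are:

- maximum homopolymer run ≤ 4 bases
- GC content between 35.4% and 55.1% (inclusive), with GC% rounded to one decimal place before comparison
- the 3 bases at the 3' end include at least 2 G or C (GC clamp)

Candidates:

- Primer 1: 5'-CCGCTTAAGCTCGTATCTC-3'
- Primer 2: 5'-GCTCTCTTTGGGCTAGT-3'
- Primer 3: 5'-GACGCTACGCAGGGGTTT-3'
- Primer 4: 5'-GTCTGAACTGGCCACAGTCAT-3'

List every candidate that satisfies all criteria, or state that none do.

Primer 1 only.

Primer 1 (19 nt, A=3 T=6 G=3 C=7): longest run = 2 ✓; GC 10/19 = 52.6% ✓; 3' end CTC has 2 G/C ✓ — passes.
Primer 2 (17 nt, A=1 T=7 G=5 C=4): longest run = 3 ✓; GC 9/17 = 52.9% ✓; 3' end AGT has 1 G/C, need ≥2 ✗ — fails.
Primer 3 (18 nt, A=3 T=4 G=7 C=4): longest run = 4 ✓; GC 11/18 = 61.1%, outside 35.4–55.1% ✗; 3' end TTT has 0 G/C, need ≥2 ✗ — fails.
Primer 4 (21 nt, A=5 T=5 G=5 C=6): longest run = 2 ✓; GC 11/21 = 52.4% ✓; 3' end CAT has 1 G/C, need ≥2 ✗ — fails.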